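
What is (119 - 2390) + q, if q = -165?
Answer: -2436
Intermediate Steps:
(119 - 2390) + q = (119 - 2390) - 165 = -2271 - 165 = -2436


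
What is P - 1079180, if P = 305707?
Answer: -773473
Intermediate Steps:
P - 1079180 = 305707 - 1079180 = -773473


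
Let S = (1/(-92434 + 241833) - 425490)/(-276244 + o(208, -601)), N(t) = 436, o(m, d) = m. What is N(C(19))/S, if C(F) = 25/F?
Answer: 17980423030704/63567780509 ≈ 282.85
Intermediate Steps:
S = 63567780509/41239502364 (S = (1/(-92434 + 241833) - 425490)/(-276244 + 208) = (1/149399 - 425490)/(-276036) = (1/149399 - 425490)*(-1/276036) = -63567780509/149399*(-1/276036) = 63567780509/41239502364 ≈ 1.5414)
N(C(19))/S = 436/(63567780509/41239502364) = 436*(41239502364/63567780509) = 17980423030704/63567780509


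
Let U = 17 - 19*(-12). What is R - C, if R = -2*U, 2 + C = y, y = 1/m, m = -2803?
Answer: -1367863/2803 ≈ -488.00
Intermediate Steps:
U = 245 (U = 17 + 228 = 245)
y = -1/2803 (y = 1/(-2803) = -1/2803 ≈ -0.00035676)
C = -5607/2803 (C = -2 - 1/2803 = -5607/2803 ≈ -2.0004)
R = -490 (R = -2*245 = -490)
R - C = -490 - 1*(-5607/2803) = -490 + 5607/2803 = -1367863/2803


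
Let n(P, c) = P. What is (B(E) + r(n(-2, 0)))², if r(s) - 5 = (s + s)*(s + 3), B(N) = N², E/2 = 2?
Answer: 289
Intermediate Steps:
E = 4 (E = 2*2 = 4)
r(s) = 5 + 2*s*(3 + s) (r(s) = 5 + (s + s)*(s + 3) = 5 + (2*s)*(3 + s) = 5 + 2*s*(3 + s))
(B(E) + r(n(-2, 0)))² = (4² + (5 + 2*(-2)² + 6*(-2)))² = (16 + (5 + 2*4 - 12))² = (16 + (5 + 8 - 12))² = (16 + 1)² = 17² = 289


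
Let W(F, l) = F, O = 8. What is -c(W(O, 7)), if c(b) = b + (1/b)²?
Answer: -513/64 ≈ -8.0156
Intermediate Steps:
c(b) = b + b⁻²
-c(W(O, 7)) = -(8 + 8⁻²) = -(8 + 1/64) = -1*513/64 = -513/64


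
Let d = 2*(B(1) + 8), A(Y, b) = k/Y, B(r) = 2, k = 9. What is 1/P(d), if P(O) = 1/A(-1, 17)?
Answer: -9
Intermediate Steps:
A(Y, b) = 9/Y
d = 20 (d = 2*(2 + 8) = 2*10 = 20)
P(O) = -1/9 (P(O) = 1/(9/(-1)) = 1/(9*(-1)) = 1/(-9) = -1/9)
1/P(d) = 1/(-1/9) = -9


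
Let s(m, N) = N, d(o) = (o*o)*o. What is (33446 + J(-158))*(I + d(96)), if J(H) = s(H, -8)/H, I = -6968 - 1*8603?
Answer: 2296540791270/79 ≈ 2.9070e+10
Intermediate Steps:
d(o) = o³ (d(o) = o²*o = o³)
I = -15571 (I = -6968 - 8603 = -15571)
J(H) = -8/H
(33446 + J(-158))*(I + d(96)) = (33446 - 8/(-158))*(-15571 + 96³) = (33446 - 8*(-1/158))*(-15571 + 884736) = (33446 + 4/79)*869165 = (2642238/79)*869165 = 2296540791270/79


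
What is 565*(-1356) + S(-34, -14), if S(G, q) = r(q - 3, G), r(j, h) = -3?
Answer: -766143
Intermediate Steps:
S(G, q) = -3
565*(-1356) + S(-34, -14) = 565*(-1356) - 3 = -766140 - 3 = -766143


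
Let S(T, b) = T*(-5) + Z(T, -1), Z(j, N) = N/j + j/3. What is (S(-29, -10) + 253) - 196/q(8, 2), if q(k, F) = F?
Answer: 25262/87 ≈ 290.37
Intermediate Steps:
Z(j, N) = j/3 + N/j (Z(j, N) = N/j + j*(⅓) = N/j + j/3 = j/3 + N/j)
S(T, b) = -1/T - 14*T/3 (S(T, b) = T*(-5) + (T/3 - 1/T) = -5*T + (-1/T + T/3) = -1/T - 14*T/3)
(S(-29, -10) + 253) - 196/q(8, 2) = ((-1/(-29) - 14/3*(-29)) + 253) - 196/2 = ((-1*(-1/29) + 406/3) + 253) - 196*½ = ((1/29 + 406/3) + 253) - 98 = (11777/87 + 253) - 98 = 33788/87 - 98 = 25262/87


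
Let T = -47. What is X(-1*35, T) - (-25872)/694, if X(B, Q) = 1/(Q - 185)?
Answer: 3000805/80504 ≈ 37.275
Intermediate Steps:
X(B, Q) = 1/(-185 + Q)
X(-1*35, T) - (-25872)/694 = 1/(-185 - 47) - (-25872)/694 = 1/(-232) - (-25872)/694 = -1/232 - 1*(-12936/347) = -1/232 + 12936/347 = 3000805/80504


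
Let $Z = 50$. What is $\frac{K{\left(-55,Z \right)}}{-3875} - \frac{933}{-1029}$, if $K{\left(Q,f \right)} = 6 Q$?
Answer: $\frac{263663}{265825} \approx 0.99187$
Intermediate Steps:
$\frac{K{\left(-55,Z \right)}}{-3875} - \frac{933}{-1029} = \frac{6 \left(-55\right)}{-3875} - \frac{933}{-1029} = \left(-330\right) \left(- \frac{1}{3875}\right) - - \frac{311}{343} = \frac{66}{775} + \frac{311}{343} = \frac{263663}{265825}$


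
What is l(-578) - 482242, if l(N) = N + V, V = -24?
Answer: -482844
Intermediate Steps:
l(N) = -24 + N (l(N) = N - 24 = -24 + N)
l(-578) - 482242 = (-24 - 578) - 482242 = -602 - 482242 = -482844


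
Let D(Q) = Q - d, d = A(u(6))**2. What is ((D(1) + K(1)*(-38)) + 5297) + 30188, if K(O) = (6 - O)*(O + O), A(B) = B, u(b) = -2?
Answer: 35102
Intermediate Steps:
K(O) = 2*O*(6 - O) (K(O) = (6 - O)*(2*O) = 2*O*(6 - O))
d = 4 (d = (-2)**2 = 4)
D(Q) = -4 + Q (D(Q) = Q - 1*4 = Q - 4 = -4 + Q)
((D(1) + K(1)*(-38)) + 5297) + 30188 = (((-4 + 1) + (2*1*(6 - 1*1))*(-38)) + 5297) + 30188 = ((-3 + (2*1*(6 - 1))*(-38)) + 5297) + 30188 = ((-3 + (2*1*5)*(-38)) + 5297) + 30188 = ((-3 + 10*(-38)) + 5297) + 30188 = ((-3 - 380) + 5297) + 30188 = (-383 + 5297) + 30188 = 4914 + 30188 = 35102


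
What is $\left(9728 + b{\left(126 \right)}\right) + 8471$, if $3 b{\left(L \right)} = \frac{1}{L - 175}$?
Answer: $\frac{2675252}{147} \approx 18199.0$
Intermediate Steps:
$b{\left(L \right)} = \frac{1}{3 \left(-175 + L\right)}$ ($b{\left(L \right)} = \frac{1}{3 \left(L - 175\right)} = \frac{1}{3 \left(-175 + L\right)}$)
$\left(9728 + b{\left(126 \right)}\right) + 8471 = \left(9728 + \frac{1}{3 \left(-175 + 126\right)}\right) + 8471 = \left(9728 + \frac{1}{3 \left(-49\right)}\right) + 8471 = \left(9728 + \frac{1}{3} \left(- \frac{1}{49}\right)\right) + 8471 = \left(9728 - \frac{1}{147}\right) + 8471 = \frac{1430015}{147} + 8471 = \frac{2675252}{147}$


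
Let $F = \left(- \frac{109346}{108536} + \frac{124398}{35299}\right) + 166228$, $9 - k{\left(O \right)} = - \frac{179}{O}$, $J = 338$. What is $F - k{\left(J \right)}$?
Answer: $\frac{53811956215836491}{323737436308} \approx 1.6622 \cdot 10^{5}$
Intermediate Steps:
$k{\left(O \right)} = 9 + \frac{179}{O}$ ($k{\left(O \right)} = 9 - - \frac{179}{O} = 9 + \frac{179}{O}$)
$F = \frac{318432197038533}{1915606132}$ ($F = \left(\left(-109346\right) \frac{1}{108536} + 124398 \cdot \frac{1}{35299}\right) + 166228 = \left(- \frac{54673}{54268} + \frac{124398}{35299}\right) + 166228 = \frac{4820928437}{1915606132} + 166228 = \frac{318432197038533}{1915606132} \approx 1.6623 \cdot 10^{5}$)
$F - k{\left(J \right)} = \frac{318432197038533}{1915606132} - \left(9 + \frac{179}{338}\right) = \frac{318432197038533}{1915606132} - \frac{3221}{338} = \frac{53811956215836491}{323737436308}$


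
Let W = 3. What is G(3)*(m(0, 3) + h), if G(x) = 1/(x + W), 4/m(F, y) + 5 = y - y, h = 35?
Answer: 57/10 ≈ 5.7000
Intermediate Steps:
m(F, y) = -⅘ (m(F, y) = 4/(-5 + (y - y)) = 4/(-5 + 0) = 4/(-5) = 4*(-⅕) = -⅘)
G(x) = 1/(3 + x) (G(x) = 1/(x + 3) = 1/(3 + x))
G(3)*(m(0, 3) + h) = (-⅘ + 35)/(3 + 3) = (171/5)/6 = (⅙)*(171/5) = 57/10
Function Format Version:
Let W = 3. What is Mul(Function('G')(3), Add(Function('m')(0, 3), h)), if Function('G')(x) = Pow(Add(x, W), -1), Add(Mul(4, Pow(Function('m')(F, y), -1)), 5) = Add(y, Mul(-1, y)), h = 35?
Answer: Rational(57, 10) ≈ 5.7000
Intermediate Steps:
Function('m')(F, y) = Rational(-4, 5) (Function('m')(F, y) = Mul(4, Pow(Add(-5, Add(y, Mul(-1, y))), -1)) = Mul(4, Pow(Add(-5, 0), -1)) = Mul(4, Pow(-5, -1)) = Mul(4, Rational(-1, 5)) = Rational(-4, 5))
Function('G')(x) = Pow(Add(3, x), -1) (Function('G')(x) = Pow(Add(x, 3), -1) = Pow(Add(3, x), -1))
Mul(Function('G')(3), Add(Function('m')(0, 3), h)) = Mul(Pow(Add(3, 3), -1), Add(Rational(-4, 5), 35)) = Mul(Pow(6, -1), Rational(171, 5)) = Mul(Rational(1, 6), Rational(171, 5)) = Rational(57, 10)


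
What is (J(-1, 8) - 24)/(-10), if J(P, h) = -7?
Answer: 31/10 ≈ 3.1000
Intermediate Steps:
(J(-1, 8) - 24)/(-10) = (-7 - 24)/(-10) = -⅒*(-31) = 31/10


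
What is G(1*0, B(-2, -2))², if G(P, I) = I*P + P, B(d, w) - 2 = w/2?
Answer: 0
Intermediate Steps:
B(d, w) = 2 + w/2
G(P, I) = P + I*P
G(1*0, B(-2, -2))² = ((1*0)*(1 + (2 + (½)*(-2))))² = (0*(1 + (2 - 1)))² = (0*(1 + 1))² = (0*2)² = 0² = 0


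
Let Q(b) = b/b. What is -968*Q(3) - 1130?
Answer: -2098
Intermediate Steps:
Q(b) = 1
-968*Q(3) - 1130 = -968*1 - 1130 = -968 - 1130 = -2098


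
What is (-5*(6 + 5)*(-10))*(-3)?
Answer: -1650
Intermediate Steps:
(-5*(6 + 5)*(-10))*(-3) = (-5*11*(-10))*(-3) = -55*(-10)*(-3) = 550*(-3) = -1650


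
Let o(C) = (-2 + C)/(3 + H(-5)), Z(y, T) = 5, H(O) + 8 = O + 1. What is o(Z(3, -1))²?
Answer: ⅑ ≈ 0.11111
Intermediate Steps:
H(O) = -7 + O (H(O) = -8 + (O + 1) = -8 + (1 + O) = -7 + O)
o(C) = 2/9 - C/9 (o(C) = (-2 + C)/(3 + (-7 - 5)) = (-2 + C)/(3 - 12) = (-2 + C)/(-9) = (-2 + C)*(-⅑) = 2/9 - C/9)
o(Z(3, -1))² = (2/9 - ⅑*5)² = (2/9 - 5/9)² = (-⅓)² = ⅑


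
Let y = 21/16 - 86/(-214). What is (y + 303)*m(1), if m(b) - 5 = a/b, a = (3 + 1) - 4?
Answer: 2608355/1712 ≈ 1523.6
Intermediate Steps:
a = 0 (a = 4 - 4 = 0)
m(b) = 5 (m(b) = 5 + 0/b = 5 + 0 = 5)
y = 2935/1712 (y = 21*(1/16) - 86*(-1/214) = 21/16 + 43/107 = 2935/1712 ≈ 1.7144)
(y + 303)*m(1) = (2935/1712 + 303)*5 = (521671/1712)*5 = 2608355/1712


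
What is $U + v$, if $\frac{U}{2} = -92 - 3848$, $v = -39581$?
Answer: $-47461$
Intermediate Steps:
$U = -7880$ ($U = 2 \left(-92 - 3848\right) = 2 \left(-3940\right) = -7880$)
$U + v = -7880 - 39581 = -47461$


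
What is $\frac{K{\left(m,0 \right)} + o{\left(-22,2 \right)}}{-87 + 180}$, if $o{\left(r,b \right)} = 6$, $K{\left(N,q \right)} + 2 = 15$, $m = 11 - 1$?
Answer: $\frac{19}{93} \approx 0.2043$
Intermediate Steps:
$m = 10$ ($m = 11 - 1 = 10$)
$K{\left(N,q \right)} = 13$ ($K{\left(N,q \right)} = -2 + 15 = 13$)
$\frac{K{\left(m,0 \right)} + o{\left(-22,2 \right)}}{-87 + 180} = \frac{13 + 6}{-87 + 180} = \frac{19}{93}$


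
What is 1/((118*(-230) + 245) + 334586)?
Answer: 1/307691 ≈ 3.2500e-6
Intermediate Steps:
1/((118*(-230) + 245) + 334586) = 1/((-27140 + 245) + 334586) = 1/(-26895 + 334586) = 1/307691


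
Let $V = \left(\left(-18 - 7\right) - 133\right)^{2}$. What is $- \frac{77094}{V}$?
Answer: $- \frac{38547}{12482} \approx -3.0882$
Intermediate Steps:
$V = 24964$ ($V = \left(-25 - 133\right)^{2} = \left(-158\right)^{2} = 24964$)
$- \frac{77094}{V} = - \frac{77094}{24964} = \left(-77094\right) \frac{1}{24964} = - \frac{38547}{12482}$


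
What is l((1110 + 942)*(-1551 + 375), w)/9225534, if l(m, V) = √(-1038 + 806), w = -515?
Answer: I*√58/4612767 ≈ 1.651e-6*I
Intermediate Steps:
l(m, V) = 2*I*√58 (l(m, V) = √(-232) = 2*I*√58)
l((1110 + 942)*(-1551 + 375), w)/9225534 = (2*I*√58)/9225534 = (2*I*√58)*(1/9225534) = I*√58/4612767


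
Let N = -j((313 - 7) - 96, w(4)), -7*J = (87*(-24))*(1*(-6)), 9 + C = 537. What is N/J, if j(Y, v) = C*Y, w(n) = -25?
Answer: 5390/87 ≈ 61.954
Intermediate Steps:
C = 528 (C = -9 + 537 = 528)
J = -12528/7 (J = -87*(-24)*1*(-6)/7 = -(-2088)*(-6)/7 = -⅐*12528 = -12528/7 ≈ -1789.7)
j(Y, v) = 528*Y
N = -110880 (N = -528*((313 - 7) - 96) = -528*(306 - 96) = -528*210 = -1*110880 = -110880)
N/J = -110880/(-12528/7) = -110880*(-7/12528) = 5390/87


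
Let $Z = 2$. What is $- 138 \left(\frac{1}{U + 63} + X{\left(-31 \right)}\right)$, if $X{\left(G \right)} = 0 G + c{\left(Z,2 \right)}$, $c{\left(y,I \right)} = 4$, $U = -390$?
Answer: $- \frac{60122}{109} \approx -551.58$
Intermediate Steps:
$X{\left(G \right)} = 4$ ($X{\left(G \right)} = 0 G + 4 = 0 + 4 = 4$)
$- 138 \left(\frac{1}{U + 63} + X{\left(-31 \right)}\right) = - 138 \left(\frac{1}{-390 + 63} + 4\right) = - 138 \left(\frac{1}{-327} + 4\right) = - 138 \left(- \frac{1}{327} + 4\right) = \left(-138\right) \frac{1307}{327} = - \frac{60122}{109}$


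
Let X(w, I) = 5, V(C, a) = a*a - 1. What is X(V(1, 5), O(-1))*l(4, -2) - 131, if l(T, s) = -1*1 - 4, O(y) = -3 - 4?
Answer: -156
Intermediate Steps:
V(C, a) = -1 + a² (V(C, a) = a² - 1 = -1 + a²)
O(y) = -7
l(T, s) = -5 (l(T, s) = -1 - 4 = -5)
X(V(1, 5), O(-1))*l(4, -2) - 131 = 5*(-5) - 131 = -25 - 131 = -156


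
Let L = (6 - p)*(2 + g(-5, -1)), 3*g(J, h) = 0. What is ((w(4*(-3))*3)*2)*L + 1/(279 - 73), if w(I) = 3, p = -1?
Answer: 51913/206 ≈ 252.00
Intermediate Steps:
g(J, h) = 0 (g(J, h) = (1/3)*0 = 0)
L = 14 (L = (6 - 1*(-1))*(2 + 0) = (6 + 1)*2 = 7*2 = 14)
((w(4*(-3))*3)*2)*L + 1/(279 - 73) = ((3*3)*2)*14 + 1/(279 - 73) = (9*2)*14 + 1/206 = 18*14 + 1/206 = 252 + 1/206 = 51913/206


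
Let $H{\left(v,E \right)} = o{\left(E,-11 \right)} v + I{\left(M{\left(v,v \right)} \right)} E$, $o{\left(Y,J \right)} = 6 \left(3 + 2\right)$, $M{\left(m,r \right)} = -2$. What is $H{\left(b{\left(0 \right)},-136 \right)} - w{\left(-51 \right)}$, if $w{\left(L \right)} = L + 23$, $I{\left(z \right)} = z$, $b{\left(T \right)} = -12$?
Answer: $-60$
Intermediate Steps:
$w{\left(L \right)} = 23 + L$
$o{\left(Y,J \right)} = 30$ ($o{\left(Y,J \right)} = 6 \cdot 5 = 30$)
$H{\left(v,E \right)} = - 2 E + 30 v$ ($H{\left(v,E \right)} = 30 v - 2 E = - 2 E + 30 v$)
$H{\left(b{\left(0 \right)},-136 \right)} - w{\left(-51 \right)} = \left(\left(-2\right) \left(-136\right) + 30 \left(-12\right)\right) - \left(23 - 51\right) = \left(272 - 360\right) - -28 = -88 + 28 = -60$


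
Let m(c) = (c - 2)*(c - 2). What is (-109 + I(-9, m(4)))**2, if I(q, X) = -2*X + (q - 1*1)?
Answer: 16129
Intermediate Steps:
m(c) = (-2 + c)**2 (m(c) = (-2 + c)*(-2 + c) = (-2 + c)**2)
I(q, X) = -1 + q - 2*X (I(q, X) = -2*X + (q - 1) = -2*X + (-1 + q) = -1 + q - 2*X)
(-109 + I(-9, m(4)))**2 = (-109 + (-1 - 9 - 2*(-2 + 4)**2))**2 = (-109 + (-1 - 9 - 2*2**2))**2 = (-109 + (-1 - 9 - 2*4))**2 = (-109 + (-1 - 9 - 8))**2 = (-109 - 18)**2 = (-127)**2 = 16129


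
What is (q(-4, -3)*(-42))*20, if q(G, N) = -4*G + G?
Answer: -10080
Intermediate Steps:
q(G, N) = -3*G
(q(-4, -3)*(-42))*20 = (-3*(-4)*(-42))*20 = (12*(-42))*20 = -504*20 = -10080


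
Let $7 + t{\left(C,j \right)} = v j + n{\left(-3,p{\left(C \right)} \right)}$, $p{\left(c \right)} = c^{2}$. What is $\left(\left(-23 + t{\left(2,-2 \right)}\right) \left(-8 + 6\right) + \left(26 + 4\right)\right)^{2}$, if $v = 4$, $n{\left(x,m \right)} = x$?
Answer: $12544$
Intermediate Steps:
$t{\left(C,j \right)} = -10 + 4 j$ ($t{\left(C,j \right)} = -7 + \left(4 j - 3\right) = -7 + \left(-3 + 4 j\right) = -10 + 4 j$)
$\left(\left(-23 + t{\left(2,-2 \right)}\right) \left(-8 + 6\right) + \left(26 + 4\right)\right)^{2} = \left(\left(-23 + \left(-10 + 4 \left(-2\right)\right)\right) \left(-8 + 6\right) + \left(26 + 4\right)\right)^{2} = \left(\left(-23 - 18\right) \left(-2\right) + 30\right)^{2} = \left(\left(-41\right) \left(-2\right) + 30\right)^{2} = \left(82 + 30\right)^{2} = 112^{2} = 12544$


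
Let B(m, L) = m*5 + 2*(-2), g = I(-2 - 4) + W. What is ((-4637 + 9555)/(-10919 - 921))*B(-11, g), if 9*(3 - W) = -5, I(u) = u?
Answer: 145081/5920 ≈ 24.507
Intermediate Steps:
W = 32/9 (W = 3 - ⅑*(-5) = 3 + 5/9 = 32/9 ≈ 3.5556)
g = -22/9 (g = (-2 - 4) + 32/9 = -6 + 32/9 = -22/9 ≈ -2.4444)
B(m, L) = -4 + 5*m (B(m, L) = 5*m - 4 = -4 + 5*m)
((-4637 + 9555)/(-10919 - 921))*B(-11, g) = ((-4637 + 9555)/(-10919 - 921))*(-4 + 5*(-11)) = (4918/(-11840))*(-4 - 55) = (4918*(-1/11840))*(-59) = -2459/5920*(-59) = 145081/5920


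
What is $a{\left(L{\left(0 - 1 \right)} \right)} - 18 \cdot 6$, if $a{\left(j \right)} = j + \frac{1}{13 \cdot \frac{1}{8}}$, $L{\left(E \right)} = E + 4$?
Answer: $- \frac{1357}{13} \approx -104.38$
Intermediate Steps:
$L{\left(E \right)} = 4 + E$
$a{\left(j \right)} = \frac{8}{13} + j$ ($a{\left(j \right)} = j + \frac{1}{13 \cdot \frac{1}{8}} = j + \frac{1}{\frac{13}{8}} = j + \frac{8}{13} = \frac{8}{13} + j$)
$a{\left(L{\left(0 - 1 \right)} \right)} - 18 \cdot 6 = \left(\frac{8}{13} + \left(4 + \left(0 - 1\right)\right)\right) - 18 \cdot 6 = \left(\frac{8}{13} + \left(4 - 1\right)\right) - 108 = \left(\frac{8}{13} + 3\right) - 108 = \frac{47}{13} - 108 = - \frac{1357}{13}$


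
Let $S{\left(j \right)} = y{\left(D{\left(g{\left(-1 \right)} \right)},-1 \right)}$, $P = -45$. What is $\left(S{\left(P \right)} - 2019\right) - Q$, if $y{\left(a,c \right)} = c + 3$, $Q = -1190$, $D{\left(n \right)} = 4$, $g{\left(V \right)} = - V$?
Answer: $-827$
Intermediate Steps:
$y{\left(a,c \right)} = 3 + c$
$S{\left(j \right)} = 2$ ($S{\left(j \right)} = 3 - 1 = 2$)
$\left(S{\left(P \right)} - 2019\right) - Q = \left(2 - 2019\right) - -1190 = \left(2 - 2019\right) + 1190 = -2017 + 1190 = -827$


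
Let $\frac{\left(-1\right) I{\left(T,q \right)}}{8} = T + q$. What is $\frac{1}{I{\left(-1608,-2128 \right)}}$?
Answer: $\frac{1}{29888} \approx 3.3458 \cdot 10^{-5}$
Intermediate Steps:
$I{\left(T,q \right)} = - 8 T - 8 q$ ($I{\left(T,q \right)} = - 8 \left(T + q\right) = - 8 T - 8 q$)
$\frac{1}{I{\left(-1608,-2128 \right)}} = \frac{1}{\left(-8\right) \left(-1608\right) - -17024} = \frac{1}{12864 + 17024} = \frac{1}{29888}$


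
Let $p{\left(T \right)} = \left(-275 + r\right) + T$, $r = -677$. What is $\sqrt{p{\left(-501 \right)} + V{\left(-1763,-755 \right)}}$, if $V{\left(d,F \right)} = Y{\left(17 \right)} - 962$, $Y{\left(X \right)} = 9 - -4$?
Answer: $i \sqrt{2402} \approx 49.01 i$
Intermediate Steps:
$Y{\left(X \right)} = 13$ ($Y{\left(X \right)} = 9 + 4 = 13$)
$V{\left(d,F \right)} = -949$ ($V{\left(d,F \right)} = 13 - 962 = -949$)
$p{\left(T \right)} = -952 + T$ ($p{\left(T \right)} = \left(-275 - 677\right) + T = -952 + T$)
$\sqrt{p{\left(-501 \right)} + V{\left(-1763,-755 \right)}} = \sqrt{\left(-952 - 501\right) - 949} = \sqrt{-1453 - 949} = \sqrt{-2402} = i \sqrt{2402}$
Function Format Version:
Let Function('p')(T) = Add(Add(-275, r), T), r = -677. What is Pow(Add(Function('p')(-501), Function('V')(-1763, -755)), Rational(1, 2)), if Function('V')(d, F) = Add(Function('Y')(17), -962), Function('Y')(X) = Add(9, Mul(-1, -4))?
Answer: Mul(I, Pow(2402, Rational(1, 2))) ≈ Mul(49.010, I)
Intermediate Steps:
Function('Y')(X) = 13 (Function('Y')(X) = Add(9, 4) = 13)
Function('V')(d, F) = -949 (Function('V')(d, F) = Add(13, -962) = -949)
Function('p')(T) = Add(-952, T) (Function('p')(T) = Add(Add(-275, -677), T) = Add(-952, T))
Pow(Add(Function('p')(-501), Function('V')(-1763, -755)), Rational(1, 2)) = Pow(Add(Add(-952, -501), -949), Rational(1, 2)) = Pow(Add(-1453, -949), Rational(1, 2)) = Pow(-2402, Rational(1, 2)) = Mul(I, Pow(2402, Rational(1, 2)))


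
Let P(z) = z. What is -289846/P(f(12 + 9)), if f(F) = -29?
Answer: 289846/29 ≈ 9994.7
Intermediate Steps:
-289846/P(f(12 + 9)) = -289846/(-29) = -289846*(-1/29) = 289846/29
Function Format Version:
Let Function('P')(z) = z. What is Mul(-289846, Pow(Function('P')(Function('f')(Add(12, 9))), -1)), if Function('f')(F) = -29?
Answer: Rational(289846, 29) ≈ 9994.7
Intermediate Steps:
Mul(-289846, Pow(Function('P')(Function('f')(Add(12, 9))), -1)) = Mul(-289846, Pow(-29, -1)) = Mul(-289846, Rational(-1, 29)) = Rational(289846, 29)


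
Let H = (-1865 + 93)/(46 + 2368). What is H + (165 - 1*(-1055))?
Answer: 1471654/1207 ≈ 1219.3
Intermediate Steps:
H = -886/1207 (H = -1772/2414 = -1772*1/2414 = -886/1207 ≈ -0.73405)
H + (165 - 1*(-1055)) = -886/1207 + (165 - 1*(-1055)) = -886/1207 + (165 + 1055) = -886/1207 + 1220 = 1471654/1207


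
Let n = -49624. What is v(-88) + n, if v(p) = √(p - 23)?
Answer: -49624 + I*√111 ≈ -49624.0 + 10.536*I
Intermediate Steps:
v(p) = √(-23 + p)
v(-88) + n = √(-23 - 88) - 49624 = √(-111) - 49624 = I*√111 - 49624 = -49624 + I*√111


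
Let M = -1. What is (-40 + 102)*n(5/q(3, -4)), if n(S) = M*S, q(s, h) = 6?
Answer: -155/3 ≈ -51.667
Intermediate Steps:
n(S) = -S
(-40 + 102)*n(5/q(3, -4)) = (-40 + 102)*(-5/6) = 62*(-5/6) = 62*(-1*⅚) = 62*(-⅚) = -155/3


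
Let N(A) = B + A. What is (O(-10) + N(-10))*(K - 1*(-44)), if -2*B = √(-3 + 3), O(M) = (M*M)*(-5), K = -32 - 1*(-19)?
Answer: -15810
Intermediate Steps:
K = -13 (K = -32 + 19 = -13)
O(M) = -5*M² (O(M) = M²*(-5) = -5*M²)
B = 0 (B = -√(-3 + 3)/2 = -√0/2 = -½*0 = 0)
N(A) = A (N(A) = 0 + A = A)
(O(-10) + N(-10))*(K - 1*(-44)) = (-5*(-10)² - 10)*(-13 - 1*(-44)) = (-5*100 - 10)*(-13 + 44) = (-500 - 10)*31 = -510*31 = -15810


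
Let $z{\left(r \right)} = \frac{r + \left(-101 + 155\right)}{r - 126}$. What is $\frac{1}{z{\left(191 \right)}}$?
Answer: $\frac{13}{49} \approx 0.26531$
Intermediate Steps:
$z{\left(r \right)} = \frac{54 + r}{-126 + r}$ ($z{\left(r \right)} = \frac{r + 54}{-126 + r} = \frac{54 + r}{-126 + r}$)
$\frac{1}{z{\left(191 \right)}} = \frac{1}{\frac{1}{-126 + 191} \left(54 + 191\right)} = \frac{1}{\frac{1}{65} \cdot 245} = \frac{1}{\frac{49}{13}} = \frac{13}{49}$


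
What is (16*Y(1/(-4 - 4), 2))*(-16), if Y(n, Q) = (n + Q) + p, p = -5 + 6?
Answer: -736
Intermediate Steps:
p = 1
Y(n, Q) = 1 + Q + n (Y(n, Q) = (n + Q) + 1 = (Q + n) + 1 = 1 + Q + n)
(16*Y(1/(-4 - 4), 2))*(-16) = (16*(1 + 2 + 1/(-4 - 4)))*(-16) = (16*(1 + 2 + 1/(-8)))*(-16) = (16*(1 + 2 - ⅛))*(-16) = (16*(23/8))*(-16) = 46*(-16) = -736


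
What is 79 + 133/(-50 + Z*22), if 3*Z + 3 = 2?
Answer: 13189/172 ≈ 76.680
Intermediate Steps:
Z = -1/3 (Z = -1 + (1/3)*2 = -1 + 2/3 = -1/3 ≈ -0.33333)
79 + 133/(-50 + Z*22) = 79 + 133/(-50 - 1/3*22) = 79 + 133/(-50 - 22/3) = 79 + 133/(-172/3) = 79 - 3/172*133 = 79 - 399/172 = 13189/172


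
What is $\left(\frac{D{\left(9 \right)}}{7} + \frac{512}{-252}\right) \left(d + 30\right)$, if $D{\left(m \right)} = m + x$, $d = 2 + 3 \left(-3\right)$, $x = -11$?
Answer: $- \frac{3358}{63} \approx -53.302$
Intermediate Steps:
$d = -7$ ($d = 2 - 9 = -7$)
$D{\left(m \right)} = -11 + m$ ($D{\left(m \right)} = m - 11 = -11 + m$)
$\left(\frac{D{\left(9 \right)}}{7} + \frac{512}{-252}\right) \left(d + 30\right) = \left(\frac{-11 + 9}{7} + \frac{512}{-252}\right) \left(-7 + 30\right) = \left(\left(-2\right) \frac{1}{7} + 512 \left(- \frac{1}{252}\right)\right) 23 = \left(- \frac{2}{7} - \frac{128}{63}\right) 23 = \left(- \frac{146}{63}\right) 23 = - \frac{3358}{63}$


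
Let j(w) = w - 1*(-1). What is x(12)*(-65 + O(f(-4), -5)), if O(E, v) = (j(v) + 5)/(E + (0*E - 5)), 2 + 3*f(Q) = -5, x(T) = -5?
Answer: 7165/22 ≈ 325.68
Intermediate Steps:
j(w) = 1 + w (j(w) = w + 1 = 1 + w)
f(Q) = -7/3 (f(Q) = -2/3 + (1/3)*(-5) = -2/3 - 5/3 = -7/3)
O(E, v) = (6 + v)/(-5 + E) (O(E, v) = ((1 + v) + 5)/(E + (0*E - 5)) = (6 + v)/(E + (0 - 5)) = (6 + v)/(E - 5) = (6 + v)/(-5 + E))
x(12)*(-65 + O(f(-4), -5)) = -5*(-65 + (6 - 5)/(-5 - 7/3)) = -5*(-65 + 1/(-22/3)) = -5*(-65 - 3/22*1) = -5*(-65 - 3/22) = -5*(-1433/22) = 7165/22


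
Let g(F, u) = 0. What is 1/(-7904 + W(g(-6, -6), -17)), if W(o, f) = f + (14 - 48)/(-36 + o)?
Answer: -18/142561 ≈ -0.00012626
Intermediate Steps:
W(o, f) = f - 34/(-36 + o)
1/(-7904 + W(g(-6, -6), -17)) = 1/(-7904 + (-34 - 36*(-17) - 17*0)/(-36 + 0)) = 1/(-7904 + (-34 + 612 + 0)/(-36)) = 1/(-7904 - 1/36*578) = 1/(-7904 - 289/18) = 1/(-142561/18) = -18/142561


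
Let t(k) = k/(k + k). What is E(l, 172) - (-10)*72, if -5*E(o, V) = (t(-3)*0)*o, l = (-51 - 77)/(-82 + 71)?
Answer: 720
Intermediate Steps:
l = 128/11 (l = -128/(-11) = -128*(-1/11) = 128/11 ≈ 11.636)
t(k) = ½ (t(k) = k/((2*k)) = k*(1/(2*k)) = ½)
E(o, V) = 0 (E(o, V) = -(½)*0*o/5 = -0*o = -⅕*0 = 0)
E(l, 172) - (-10)*72 = 0 - (-10)*72 = 0 - 1*(-720) = 0 + 720 = 720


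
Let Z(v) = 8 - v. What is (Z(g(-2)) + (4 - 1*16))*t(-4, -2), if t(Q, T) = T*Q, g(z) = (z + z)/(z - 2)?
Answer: -40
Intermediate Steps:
g(z) = 2*z/(-2 + z) (g(z) = (2*z)/(-2 + z) = 2*z/(-2 + z))
t(Q, T) = Q*T
(Z(g(-2)) + (4 - 1*16))*t(-4, -2) = ((8 - 2*(-2)/(-2 - 2)) + (4 - 1*16))*(-4*(-2)) = ((8 - 2*(-2)/(-4)) + (4 - 16))*8 = ((8 - 2*(-2)*(-1)/4) - 12)*8 = ((8 - 1*1) - 12)*8 = ((8 - 1) - 12)*8 = (7 - 12)*8 = -5*8 = -40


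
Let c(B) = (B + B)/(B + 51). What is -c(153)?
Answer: -3/2 ≈ -1.5000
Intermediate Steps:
c(B) = 2*B/(51 + B) (c(B) = (2*B)/(51 + B) = 2*B/(51 + B))
-c(153) = -2*153/(51 + 153) = -2*153/204 = -1*3/2 = -3/2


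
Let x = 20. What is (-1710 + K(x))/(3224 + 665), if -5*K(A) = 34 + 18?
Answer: -8602/19445 ≈ -0.44238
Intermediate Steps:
K(A) = -52/5 (K(A) = -(34 + 18)/5 = -1/5*52 = -52/5)
(-1710 + K(x))/(3224 + 665) = (-1710 - 52/5)/(3224 + 665) = -8602/5/3889 = -8602/5*1/3889 = -8602/19445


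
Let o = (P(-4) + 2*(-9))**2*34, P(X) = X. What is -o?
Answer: -16456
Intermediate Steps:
o = 16456 (o = (-4 + 2*(-9))**2*34 = (-4 - 18)**2*34 = (-22)**2*34 = 484*34 = 16456)
-o = -1*16456 = -16456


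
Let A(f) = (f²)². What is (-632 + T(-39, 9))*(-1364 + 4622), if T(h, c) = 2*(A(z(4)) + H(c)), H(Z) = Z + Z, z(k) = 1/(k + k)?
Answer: -1988368803/1024 ≈ -1.9418e+6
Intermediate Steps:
z(k) = 1/(2*k)
A(f) = f⁴
H(Z) = 2*Z
T(h, c) = 1/2048 + 4*c (T(h, c) = 2*(((½)/4)⁴ + 2*c) = 2*(((½)*(¼))⁴ + 2*c) = 2*((⅛)⁴ + 2*c) = 2*(1/4096 + 2*c) = 1/2048 + 4*c)
(-632 + T(-39, 9))*(-1364 + 4622) = (-632 + (1/2048 + 4*9))*(-1364 + 4622) = (-632 + (1/2048 + 36))*3258 = (-632 + 73729/2048)*3258 = -1220607/2048*3258 = -1988368803/1024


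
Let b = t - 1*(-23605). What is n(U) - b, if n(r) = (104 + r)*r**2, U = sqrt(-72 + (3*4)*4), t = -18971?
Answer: -7130 - 48*I*sqrt(6) ≈ -7130.0 - 117.58*I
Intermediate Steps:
U = 2*I*sqrt(6) (U = sqrt(-72 + 12*4) = sqrt(-72 + 48) = sqrt(-24) = 2*I*sqrt(6) ≈ 4.899*I)
n(r) = r**2*(104 + r)
b = 4634 (b = -18971 - 1*(-23605) = -18971 + 23605 = 4634)
n(U) - b = (2*I*sqrt(6))**2*(104 + 2*I*sqrt(6)) - 1*4634 = -24*(104 + 2*I*sqrt(6)) - 4634 = (-2496 - 48*I*sqrt(6)) - 4634 = -7130 - 48*I*sqrt(6)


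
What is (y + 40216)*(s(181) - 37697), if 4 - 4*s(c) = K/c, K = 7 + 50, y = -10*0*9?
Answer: -274393375894/181 ≈ -1.5160e+9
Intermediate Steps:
y = 0 (y = 0*9 = 0)
K = 57
s(c) = 1 - 57/(4*c)
(y + 40216)*(s(181) - 37697) = (0 + 40216)*((-57/4 + 181)/181 - 37697) = 40216*((1/181)*(667/4) - 37697) = 40216*(667/724 - 37697) = 40216*(-27291961/724) = -274393375894/181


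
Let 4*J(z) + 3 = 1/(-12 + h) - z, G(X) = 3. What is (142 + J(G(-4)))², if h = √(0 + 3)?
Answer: 2092464301/106032 - 13205*√3/26508 ≈ 19733.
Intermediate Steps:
h = √3 ≈ 1.7320
J(z) = -¾ - z/4 + 1/(4*(-12 + √3)) (J(z) = -¾ + (1/(-12 + √3) - z)/4 = -¾ + (-z/4 + 1/(4*(-12 + √3))) = -¾ - z/4 + 1/(4*(-12 + √3)))
(142 + J(G(-4)))² = (142 + (-145/188 - ¼*3 - √3/564))² = (142 + (-145/188 - ¾ - √3/564))² = (142 + (-143/94 - √3/564))² = (13205/94 - √3/564)²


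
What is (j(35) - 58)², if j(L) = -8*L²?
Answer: 97180164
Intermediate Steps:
(j(35) - 58)² = (-8*35² - 58)² = (-8*1225 - 58)² = (-9800 - 58)² = (-9858)² = 97180164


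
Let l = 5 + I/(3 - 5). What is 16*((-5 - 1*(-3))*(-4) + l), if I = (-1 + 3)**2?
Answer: 176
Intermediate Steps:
I = 4 (I = 2**2 = 4)
l = 3 (l = 5 + 4/(3 - 5) = 5 + 4/(-2) = 5 - 1/2*4 = 5 - 2 = 3)
16*((-5 - 1*(-3))*(-4) + l) = 16*((-5 - 1*(-3))*(-4) + 3) = 16*((-5 + 3)*(-4) + 3) = 16*(-2*(-4) + 3) = 16*(8 + 3) = 16*11 = 176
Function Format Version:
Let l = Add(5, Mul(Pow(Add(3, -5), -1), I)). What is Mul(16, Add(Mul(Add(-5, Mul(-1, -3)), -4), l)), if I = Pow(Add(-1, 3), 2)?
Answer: 176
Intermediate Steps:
I = 4 (I = Pow(2, 2) = 4)
l = 3 (l = Add(5, Mul(Pow(Add(3, -5), -1), 4)) = Add(5, Mul(Pow(-2, -1), 4)) = Add(5, Mul(Rational(-1, 2), 4)) = Add(5, -2) = 3)
Mul(16, Add(Mul(Add(-5, Mul(-1, -3)), -4), l)) = Mul(16, Add(Mul(Add(-5, Mul(-1, -3)), -4), 3)) = Mul(16, Add(Mul(Add(-5, 3), -4), 3)) = Mul(16, Add(Mul(-2, -4), 3)) = Mul(16, Add(8, 3)) = Mul(16, 11) = 176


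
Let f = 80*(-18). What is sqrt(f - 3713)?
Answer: I*sqrt(5153) ≈ 71.784*I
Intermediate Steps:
f = -1440
sqrt(f - 3713) = sqrt(-1440 - 3713) = sqrt(-5153) = I*sqrt(5153)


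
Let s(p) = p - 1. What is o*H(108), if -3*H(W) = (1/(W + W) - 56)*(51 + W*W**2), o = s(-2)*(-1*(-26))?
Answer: -66026278435/36 ≈ -1.8341e+9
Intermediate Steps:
s(p) = -1 + p
o = -78 (o = (-1 - 2)*(-1*(-26)) = -3*26 = -78)
H(W) = -(-56 + 1/(2*W))*(51 + W**3)/3 (H(W) = -(1/(W + W) - 56)*(51 + W*W**2)/3 = -(1/(2*W) - 56)*(51 + W**3)/3 = -(-56 + 1/(2*W))*(51 + W**3)/3)
o*H(108) = -13*(-51 + 108*(5712 - 1*108**2 + 112*108**3))/108 = -13*(-51 + 108*(5712 - 1*11664 + 112*1259712))/108 = -13*(-51 + 108*(5712 - 11664 + 141087744))/108 = -13*(-51 + 108*141081792)/108 = -13*(-51 + 15236833536)/108 = -13*15236833485/108 = -78*5078944495/216 = -66026278435/36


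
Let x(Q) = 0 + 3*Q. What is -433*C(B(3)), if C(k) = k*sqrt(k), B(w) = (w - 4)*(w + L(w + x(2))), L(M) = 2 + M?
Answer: 6062*I*sqrt(14) ≈ 22682.0*I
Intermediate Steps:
x(Q) = 3*Q
B(w) = (-4 + w)*(8 + 2*w) (B(w) = (w - 4)*(w + (2 + (w + 3*2))) = (-4 + w)*(w + (2 + (w + 6))) = (-4 + w)*(w + (2 + (6 + w))) = (-4 + w)*(w + (8 + w)) = (-4 + w)*(8 + 2*w))
C(k) = k**(3/2)
-433*C(B(3)) = -433*(-32 + 2*3**2)**(3/2) = -433*(-32 + 2*9)**(3/2) = -433*(-32 + 18)**(3/2) = -(-6062)*I*sqrt(14) = 6062*I*sqrt(14)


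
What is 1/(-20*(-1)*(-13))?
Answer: -1/260 ≈ -0.0038462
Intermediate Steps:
1/(-20*(-1)*(-13)) = 1/(20*(-13)) = 1/(-260) = -1/260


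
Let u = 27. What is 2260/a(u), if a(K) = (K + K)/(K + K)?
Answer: 2260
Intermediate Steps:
a(K) = 1 (a(K) = (2*K)/((2*K)) = (2*K)*(1/(2*K)) = 1)
2260/a(u) = 2260/1 = 2260*1 = 2260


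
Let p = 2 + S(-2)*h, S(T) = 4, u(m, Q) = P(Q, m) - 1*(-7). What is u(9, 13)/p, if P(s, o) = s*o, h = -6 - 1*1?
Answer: -62/13 ≈ -4.7692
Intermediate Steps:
h = -7 (h = -6 - 1 = -7)
P(s, o) = o*s
u(m, Q) = 7 + Q*m (u(m, Q) = m*Q - 1*(-7) = Q*m + 7 = 7 + Q*m)
p = -26 (p = 2 + 4*(-7) = 2 - 28 = -26)
u(9, 13)/p = (7 + 13*9)/(-26) = (7 + 117)*(-1/26) = 124*(-1/26) = -62/13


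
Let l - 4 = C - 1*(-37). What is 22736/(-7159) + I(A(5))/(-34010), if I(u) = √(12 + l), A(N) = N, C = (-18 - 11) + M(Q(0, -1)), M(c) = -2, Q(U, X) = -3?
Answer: -22736/7159 - √22/34010 ≈ -3.1760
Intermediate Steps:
C = -31 (C = (-18 - 11) - 2 = -29 - 2 = -31)
l = 10 (l = 4 + (-31 - 1*(-37)) = 4 + (-31 + 37) = 4 + 6 = 10)
I(u) = √22 (I(u) = √(12 + 10) = √22)
22736/(-7159) + I(A(5))/(-34010) = 22736/(-7159) + √22/(-34010) = 22736*(-1/7159) + √22*(-1/34010) = -22736/7159 - √22/34010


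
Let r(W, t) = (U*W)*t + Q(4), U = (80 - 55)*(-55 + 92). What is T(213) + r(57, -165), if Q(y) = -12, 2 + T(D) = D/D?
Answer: -8699638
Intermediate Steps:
U = 925 (U = 25*37 = 925)
T(D) = -1 (T(D) = -2 + D/D = -2 + 1 = -1)
r(W, t) = -12 + 925*W*t (r(W, t) = (925*W)*t - 12 = 925*W*t - 12 = -12 + 925*W*t)
T(213) + r(57, -165) = -1 + (-12 + 925*57*(-165)) = -1 + (-12 - 8699625) = -1 - 8699637 = -8699638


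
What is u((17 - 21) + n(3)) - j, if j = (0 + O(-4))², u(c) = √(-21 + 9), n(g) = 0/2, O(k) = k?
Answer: -16 + 2*I*√3 ≈ -16.0 + 3.4641*I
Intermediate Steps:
n(g) = 0 (n(g) = 0*(½) = 0)
u(c) = 2*I*√3 (u(c) = √(-12) = 2*I*√3)
j = 16 (j = (0 - 4)² = (-4)² = 16)
u((17 - 21) + n(3)) - j = 2*I*√3 - 1*16 = 2*I*√3 - 16 = -16 + 2*I*√3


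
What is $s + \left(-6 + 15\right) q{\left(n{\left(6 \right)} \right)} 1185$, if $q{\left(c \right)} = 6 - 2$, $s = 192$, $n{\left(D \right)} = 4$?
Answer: $42852$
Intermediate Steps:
$q{\left(c \right)} = 4$ ($q{\left(c \right)} = 6 - 2 = 4$)
$s + \left(-6 + 15\right) q{\left(n{\left(6 \right)} \right)} 1185 = 192 + \left(-6 + 15\right) 4 \cdot 1185 = 192 + 9 \cdot 4 \cdot 1185 = 192 + 36 \cdot 1185 = 192 + 42660 = 42852$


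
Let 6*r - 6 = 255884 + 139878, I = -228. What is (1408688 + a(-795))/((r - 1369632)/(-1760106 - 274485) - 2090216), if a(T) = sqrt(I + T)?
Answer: -2149577944956/3189550018489 - 6103773*I*sqrt(1023)/12758200073956 ≈ -0.67394 - 1.5302e-5*I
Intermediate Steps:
a(T) = sqrt(-228 + T)
r = 197884/3 (r = 1 + (255884 + 139878)/6 = 1 + (1/6)*395762 = 1 + 197881/3 = 197884/3 ≈ 65961.)
(1408688 + a(-795))/((r - 1369632)/(-1760106 - 274485) - 2090216) = (1408688 + sqrt(-228 - 795))/((197884/3 - 1369632)/(-1760106 - 274485) - 2090216) = (1408688 + sqrt(-1023))/(-3911012/3/(-2034591) - 2090216) = (1408688 + I*sqrt(1023))/(-3911012/3*(-1/2034591) - 2090216) = (1408688 + I*sqrt(1023))/(3911012/6103773 - 2090216) = (1408688 + I*sqrt(1023))/(-12758200073956/6103773) = (1408688 + I*sqrt(1023))*(-6103773/12758200073956) = -2149577944956/3189550018489 - 6103773*I*sqrt(1023)/12758200073956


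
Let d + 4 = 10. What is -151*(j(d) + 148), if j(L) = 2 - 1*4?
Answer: -22046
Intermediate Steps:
d = 6 (d = -4 + 10 = 6)
j(L) = -2 (j(L) = 2 - 4 = -2)
-151*(j(d) + 148) = -151*(-2 + 148) = -151*146 = -22046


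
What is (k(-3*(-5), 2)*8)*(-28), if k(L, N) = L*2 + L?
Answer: -10080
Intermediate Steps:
k(L, N) = 3*L (k(L, N) = 2*L + L = 3*L)
(k(-3*(-5), 2)*8)*(-28) = ((3*(-3*(-5)))*8)*(-28) = ((3*15)*8)*(-28) = (45*8)*(-28) = 360*(-28) = -10080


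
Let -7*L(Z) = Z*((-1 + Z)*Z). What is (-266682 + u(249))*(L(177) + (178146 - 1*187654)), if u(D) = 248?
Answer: 212403468520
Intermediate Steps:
L(Z) = -Z²*(-1 + Z)/7 (L(Z) = -Z*(-1 + Z)*Z/7 = -Z*Z*(-1 + Z)/7 = -Z²*(-1 + Z)/7)
(-266682 + u(249))*(L(177) + (178146 - 1*187654)) = (-266682 + 248)*((⅐)*177²*(1 - 1*177) + (178146 - 1*187654)) = -266434*((⅐)*31329*(1 - 177) + (178146 - 187654)) = -266434*((⅐)*31329*(-176) - 9508) = -266434*(-5513904/7 - 9508) = -266434*(-5580460/7) = 212403468520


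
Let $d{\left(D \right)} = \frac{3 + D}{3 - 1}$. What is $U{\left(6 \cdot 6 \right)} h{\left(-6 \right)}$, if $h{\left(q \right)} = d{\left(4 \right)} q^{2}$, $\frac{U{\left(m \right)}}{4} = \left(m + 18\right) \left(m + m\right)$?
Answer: $1959552$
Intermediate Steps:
$U{\left(m \right)} = 8 m \left(18 + m\right)$ ($U{\left(m \right)} = 4 \left(m + 18\right) \left(m + m\right) = 4 \left(18 + m\right) 2 m = 4 \cdot 2 m \left(18 + m\right) = 8 m \left(18 + m\right)$)
$d{\left(D \right)} = \frac{3}{2} + \frac{D}{2}$ ($d{\left(D \right)} = \frac{3 + D}{2} = \left(3 + D\right) \frac{1}{2} = \frac{3}{2} + \frac{D}{2}$)
$h{\left(q \right)} = \frac{7 q^{2}}{2}$ ($h{\left(q \right)} = \left(\frac{3}{2} + \frac{1}{2} \cdot 4\right) q^{2} = \left(\frac{3}{2} + 2\right) q^{2} = \frac{7 q^{2}}{2}$)
$U{\left(6 \cdot 6 \right)} h{\left(-6 \right)} = 8 \cdot 6 \cdot 6 \left(18 + 6 \cdot 6\right) \frac{7 \left(-6\right)^{2}}{2} = 8 \cdot 36 \left(18 + 36\right) \frac{7}{2} \cdot 36 = 8 \cdot 36 \cdot 54 \cdot 126 = 15552 \cdot 126 = 1959552$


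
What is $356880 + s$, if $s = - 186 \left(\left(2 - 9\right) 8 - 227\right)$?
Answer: $409518$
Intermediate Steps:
$s = 52638$ ($s = - 186 \left(\left(-7\right) 8 - 227\right) = - 186 \left(-56 - 227\right) = \left(-186\right) \left(-283\right) = 52638$)
$356880 + s = 356880 + 52638 = 409518$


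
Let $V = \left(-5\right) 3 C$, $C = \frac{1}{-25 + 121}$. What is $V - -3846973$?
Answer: $\frac{123103131}{32} \approx 3.847 \cdot 10^{6}$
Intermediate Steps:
$C = \frac{1}{96} \approx 0.010417$
$V = - \frac{5}{32}$ ($V = \left(-5\right) 3 \cdot \frac{1}{96} = \left(-15\right) \frac{1}{96} = - \frac{5}{32} \approx -0.15625$)
$V - -3846973 = - \frac{5}{32} - -3846973 = - \frac{5}{32} + 3846973 = \frac{123103131}{32}$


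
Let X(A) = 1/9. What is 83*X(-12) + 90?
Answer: 893/9 ≈ 99.222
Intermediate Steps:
X(A) = ⅑
83*X(-12) + 90 = 83*(⅑) + 90 = 83/9 + 90 = 893/9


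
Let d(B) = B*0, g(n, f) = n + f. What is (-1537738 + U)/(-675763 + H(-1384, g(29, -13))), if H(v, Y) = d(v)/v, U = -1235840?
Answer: 2773578/675763 ≈ 4.1044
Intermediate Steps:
g(n, f) = f + n
d(B) = 0
H(v, Y) = 0 (H(v, Y) = 0/v = 0)
(-1537738 + U)/(-675763 + H(-1384, g(29, -13))) = (-1537738 - 1235840)/(-675763 + 0) = -2773578/(-675763) = -2773578*(-1/675763) = 2773578/675763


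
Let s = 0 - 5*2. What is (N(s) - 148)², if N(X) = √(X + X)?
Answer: 21884 - 592*I*√5 ≈ 21884.0 - 1323.8*I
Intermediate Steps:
s = -10 (s = 0 - 10 = -10)
N(X) = √2*√X (N(X) = √(2*X) = √2*√X)
(N(s) - 148)² = (√2*√(-10) - 148)² = (√2*(I*√10) - 148)² = (2*I*√5 - 148)² = (-148 + 2*I*√5)²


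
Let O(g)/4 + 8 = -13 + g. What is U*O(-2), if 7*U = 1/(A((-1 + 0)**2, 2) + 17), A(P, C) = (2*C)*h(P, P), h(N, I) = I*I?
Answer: -92/147 ≈ -0.62585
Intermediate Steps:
h(N, I) = I**2
O(g) = -84 + 4*g (O(g) = -32 + 4*(-13 + g) = -32 + (-52 + 4*g) = -84 + 4*g)
A(P, C) = 2*C*P**2 (A(P, C) = (2*C)*P**2 = 2*C*P**2)
U = 1/147 (U = 1/(7*(2*2*((-1 + 0)**2)**2 + 17)) = 1/(7*(2*2*((-1)**2)**2 + 17)) = 1/(7*(2*2*1**2 + 17)) = 1/(7*(2*2*1 + 17)) = 1/(7*(4 + 17)) = (1/7)/21 = (1/7)*(1/21) = 1/147 ≈ 0.0068027)
U*O(-2) = (-84 + 4*(-2))/147 = (-84 - 8)/147 = (1/147)*(-92) = -92/147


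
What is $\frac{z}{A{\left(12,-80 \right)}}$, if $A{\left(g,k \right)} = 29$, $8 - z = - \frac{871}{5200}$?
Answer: $\frac{3267}{11600} \approx 0.28164$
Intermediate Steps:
$z = \frac{3267}{400}$ ($z = 8 - - \frac{871}{5200} = 8 - \left(-871\right) \frac{1}{5200} = 8 - - \frac{67}{400} = 8 + \frac{67}{400} = \frac{3267}{400} \approx 8.1675$)
$\frac{z}{A{\left(12,-80 \right)}} = \frac{3267}{400 \cdot 29} = \frac{3267}{400} \cdot \frac{1}{29} = \frac{3267}{11600}$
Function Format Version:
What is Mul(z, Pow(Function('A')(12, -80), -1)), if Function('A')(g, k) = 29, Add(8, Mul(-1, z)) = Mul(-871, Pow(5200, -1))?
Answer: Rational(3267, 11600) ≈ 0.28164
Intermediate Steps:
z = Rational(3267, 400) (z = Add(8, Mul(-1, Mul(-871, Pow(5200, -1)))) = Add(8, Mul(-1, Mul(-871, Rational(1, 5200)))) = Add(8, Mul(-1, Rational(-67, 400))) = Add(8, Rational(67, 400)) = Rational(3267, 400) ≈ 8.1675)
Mul(z, Pow(Function('A')(12, -80), -1)) = Mul(Rational(3267, 400), Pow(29, -1)) = Mul(Rational(3267, 400), Rational(1, 29)) = Rational(3267, 11600)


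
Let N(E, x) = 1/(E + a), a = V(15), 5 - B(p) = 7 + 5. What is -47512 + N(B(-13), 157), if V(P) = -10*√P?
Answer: -68939905/1451 - 10*√15/1451 ≈ -47512.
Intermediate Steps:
B(p) = -7 (B(p) = 5 - (7 + 5) = 5 - 1*12 = 5 - 12 = -7)
a = -10*√15 ≈ -38.730
N(E, x) = 1/(E - 10*√15)
-47512 + N(B(-13), 157) = -47512 + 1/(-7 - 10*√15)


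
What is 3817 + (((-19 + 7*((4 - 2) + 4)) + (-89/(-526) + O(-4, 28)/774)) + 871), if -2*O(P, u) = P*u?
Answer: 959029753/203562 ≈ 4711.2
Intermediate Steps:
O(P, u) = -P*u/2
3817 + (((-19 + 7*((4 - 2) + 4)) + (-89/(-526) + O(-4, 28)/774)) + 871) = 3817 + (((-19 + 7*((4 - 2) + 4)) + (-89/(-526) - ½*(-4)*28/774)) + 871) = 3817 + (((-19 + 7*(2 + 4)) + (-89*(-1/526) + 56*(1/774))) + 871) = 3817 + (((-19 + 7*6) + (89/526 + 28/387)) + 871) = 3817 + (((-19 + 42) + 49171/203562) + 871) = 3817 + ((23 + 49171/203562) + 871) = 3817 + (4731097/203562 + 871) = 3817 + 182033599/203562 = 959029753/203562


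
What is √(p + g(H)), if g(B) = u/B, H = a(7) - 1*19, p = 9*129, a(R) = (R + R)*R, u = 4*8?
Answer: √7248329/79 ≈ 34.079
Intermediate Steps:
u = 32
a(R) = 2*R² (a(R) = (2*R)*R = 2*R²)
p = 1161
H = 79 (H = 2*7² - 1*19 = 2*49 - 19 = 98 - 19 = 79)
g(B) = 32/B
√(p + g(H)) = √(1161 + 32/79) = √(91751/79) = √7248329/79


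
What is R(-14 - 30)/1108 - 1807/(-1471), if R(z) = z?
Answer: 484358/407467 ≈ 1.1887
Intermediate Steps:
R(-14 - 30)/1108 - 1807/(-1471) = (-14 - 30)/1108 - 1807/(-1471) = -44*1/1108 - 1807*(-1/1471) = -11/277 + 1807/1471 = 484358/407467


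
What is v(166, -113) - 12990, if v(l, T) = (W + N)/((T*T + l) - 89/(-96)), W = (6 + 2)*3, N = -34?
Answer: -16131619470/1241849 ≈ -12990.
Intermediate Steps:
W = 24 (W = 8*3 = 24)
v(l, T) = -10/(89/96 + l + T²) (v(l, T) = (24 - 34)/((T*T + l) - 89/(-96)) = -10/((T² + l) - 89*(-1/96)) = -10/((l + T²) + 89/96) = -10/(89/96 + l + T²))
v(166, -113) - 12990 = -960/(89 + 96*166 + 96*(-113)²) - 12990 = -960/(89 + 15936 + 96*12769) - 12990 = -960/(89 + 15936 + 1225824) - 12990 = -960/1241849 - 12990 = -16131619470/1241849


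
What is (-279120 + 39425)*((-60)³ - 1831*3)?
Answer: 53090764635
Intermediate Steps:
(-279120 + 39425)*((-60)³ - 1831*3) = -239695*(-216000 - 5493) = -239695*(-221493) = 53090764635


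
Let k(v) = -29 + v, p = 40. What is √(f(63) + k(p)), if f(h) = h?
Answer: √74 ≈ 8.6023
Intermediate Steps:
√(f(63) + k(p)) = √(63 + (-29 + 40)) = √(63 + 11) = √74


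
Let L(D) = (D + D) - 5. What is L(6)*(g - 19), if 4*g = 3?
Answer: -511/4 ≈ -127.75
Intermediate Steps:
L(D) = -5 + 2*D (L(D) = 2*D - 5 = -5 + 2*D)
g = ¾ (g = (¼)*3 = ¾ ≈ 0.75000)
L(6)*(g - 19) = (-5 + 2*6)*(¾ - 19) = (-5 + 12)*(-73/4) = 7*(-73/4) = -511/4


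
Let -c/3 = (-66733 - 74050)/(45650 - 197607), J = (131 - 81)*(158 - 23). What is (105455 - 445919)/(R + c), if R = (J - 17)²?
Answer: -3233493003/430544385889 ≈ -0.0075102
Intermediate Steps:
J = 6750 (J = 50*135 = 6750)
c = -422349/151957 (c = -3*(-66733 - 74050)/(45650 - 197607) = -(-422349)/(-151957) = -(-422349)*(-1)/151957 = -3*140783/151957 = -422349/151957 ≈ -2.7794)
R = 45333289 (R = (6750 - 17)² = 6733² = 45333289)
(105455 - 445919)/(R + c) = (105455 - 445919)/(45333289 - 422349/151957) = -340464/6888710174224/151957 = -340464*151957/6888710174224 = -3233493003/430544385889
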